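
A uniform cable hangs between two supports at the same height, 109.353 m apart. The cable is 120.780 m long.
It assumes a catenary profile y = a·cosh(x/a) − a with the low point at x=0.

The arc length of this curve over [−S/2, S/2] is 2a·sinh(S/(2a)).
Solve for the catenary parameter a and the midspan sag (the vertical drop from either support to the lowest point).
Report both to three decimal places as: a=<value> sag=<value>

seed: a₀ = √(S³/(24(L−S))) = √(109.353³/(24·11.427)) = 69.051691
iter 1: u=0.791820  f(a)=+3.636e-01  f'(a)=-3.522e-01  a ← 69.051691 − (+3.636e-01/-3.522e-01) = 70.084140
iter 2: u=0.780155  f(a)=+8.316e-03  f'(a)=-3.362e-01  a ← 70.084140 − (+8.316e-03/-3.362e-01) = 70.108871
iter 3: u=0.779880  f(a)=+4.575e-06  f'(a)=-3.359e-01  a ← 70.108871 − (+4.575e-06/-3.359e-01) = 70.108884
iter 4: u=0.779880  f(a)=+1.364e-12  f'(a)=-3.359e-01  a ← 70.108884 − (+1.364e-12/-3.359e-01) = 70.108884
converged: |Δa| < 1e-12 after 4 iterations
sag = a·(cosh(S/(2a)) − 1) = 70.108884·(cosh(0.779880) − 1) = 22.423314
T_max/T_min = cosh(S/(2a)) = 1.319836

a=70.109 sag=22.423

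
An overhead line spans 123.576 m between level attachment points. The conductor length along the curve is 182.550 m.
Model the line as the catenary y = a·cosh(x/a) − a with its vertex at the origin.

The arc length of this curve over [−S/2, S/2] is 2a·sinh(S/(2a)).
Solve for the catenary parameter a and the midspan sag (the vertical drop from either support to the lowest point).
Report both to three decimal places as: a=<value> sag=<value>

seed: a₀ = √(S³/(24(L−S))) = √(123.576³/(24·58.974)) = 36.514494
iter 1: u=1.692150  f(a)=+9.042e+00  f'(a)=-4.255e+00  a ← 36.514494 − (+9.042e+00/-4.255e+00) = 38.639677
iter 2: u=1.599082  f(a)=+8.495e-01  f'(a)=-3.490e+00  a ← 38.639677 − (+8.495e-01/-3.490e+00) = 38.883108
iter 3: u=1.589070  f(a)=+9.215e-03  f'(a)=-3.414e+00  a ← 38.883108 − (+9.215e-03/-3.414e+00) = 38.885807
iter 4: u=1.588960  f(a)=+1.110e-06  f'(a)=-3.414e+00  a ← 38.885807 − (+1.110e-06/-3.414e+00) = 38.885808
iter 5: u=1.588960  f(a)=+0.000e+00  f'(a)=-3.414e+00  a ← 38.885808 − (+0.000e+00/-3.414e+00) = 38.885808
converged: |Δa| < 1e-12 after 5 iterations
sag = a·(cosh(S/(2a)) − 1) = 38.885808·(cosh(1.588960) − 1) = 60.327254
T_max/T_min = cosh(S/(2a)) = 2.551395

a=38.886 sag=60.327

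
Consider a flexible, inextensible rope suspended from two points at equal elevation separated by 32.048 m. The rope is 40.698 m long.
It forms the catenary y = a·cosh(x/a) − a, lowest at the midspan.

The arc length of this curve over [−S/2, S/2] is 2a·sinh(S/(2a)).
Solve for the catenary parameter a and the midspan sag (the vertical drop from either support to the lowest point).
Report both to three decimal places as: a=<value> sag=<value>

seed: a₀ = √(S³/(24(L−S))) = √(32.048³/(24·8.650)) = 12.591797
iter 1: u=1.272574  f(a)=+7.280e-01  f'(a)=-1.610e+00  a ← 12.591797 − (+7.280e-01/-1.610e+00) = 13.044085
iter 2: u=1.228450  f(a)=+4.106e-02  f'(a)=-1.433e+00  a ← 13.044085 − (+4.106e-02/-1.433e+00) = 13.072746
iter 3: u=1.225756  f(a)=+1.479e-04  f'(a)=-1.422e+00  a ← 13.072746 − (+1.479e-04/-1.422e+00) = 13.072850
iter 4: u=1.225746  f(a)=+1.935e-09  f'(a)=-1.422e+00  a ← 13.072850 − (+1.935e-09/-1.422e+00) = 13.072850
iter 5: u=1.225746  f(a)=-7.105e-15  f'(a)=-1.422e+00  a ← 13.072850 − (-7.105e-15/-1.422e+00) = 13.072850
converged: |Δa| < 1e-12 after 5 iterations
sag = a·(cosh(S/(2a)) − 1) = 13.072850·(cosh(1.225746) − 1) = 11.113535
T_max/T_min = cosh(S/(2a)) = 1.850123

a=13.073 sag=11.114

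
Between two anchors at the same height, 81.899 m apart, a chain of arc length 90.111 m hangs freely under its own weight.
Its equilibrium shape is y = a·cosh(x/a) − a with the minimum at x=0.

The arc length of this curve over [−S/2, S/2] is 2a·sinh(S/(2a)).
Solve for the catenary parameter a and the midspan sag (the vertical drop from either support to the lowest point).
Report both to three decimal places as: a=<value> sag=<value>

seed: a₀ = √(S³/(24(L−S))) = √(81.899³/(24·8.212)) = 52.794394
iter 1: u=0.775641  f(a)=+2.506e-01  f'(a)=-3.302e-01  a ← 52.794394 − (+2.506e-01/-3.302e-01) = 53.553269
iter 2: u=0.764650  f(a)=+5.505e-03  f'(a)=-3.158e-01  a ← 53.553269 − (+5.505e-03/-3.158e-01) = 53.570700
iter 3: u=0.764401  f(a)=+2.790e-06  f'(a)=-3.155e-01  a ← 53.570700 − (+2.790e-06/-3.155e-01) = 53.570708
iter 4: u=0.764401  f(a)=+7.248e-13  f'(a)=-3.155e-01  a ← 53.570708 − (+7.248e-13/-3.155e-01) = 53.570708
converged: |Δa| < 1e-12 after 4 iterations
sag = a·(cosh(S/(2a)) − 1) = 53.570708·(cosh(0.764401) − 1) = 16.427998
T_max/T_min = cosh(S/(2a)) = 1.306660

a=53.571 sag=16.428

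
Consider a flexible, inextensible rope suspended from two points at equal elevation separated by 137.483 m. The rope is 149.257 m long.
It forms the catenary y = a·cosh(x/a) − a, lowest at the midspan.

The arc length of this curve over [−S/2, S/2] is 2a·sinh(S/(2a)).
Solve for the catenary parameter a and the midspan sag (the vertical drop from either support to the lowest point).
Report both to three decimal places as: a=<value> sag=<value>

seed: a₀ = √(S³/(24(L−S))) = √(137.483³/(24·11.774)) = 95.897186
iter 1: u=0.716825  f(a)=+3.062e-01  f'(a)=-2.584e-01  a ← 95.897186 − (+3.062e-01/-2.584e-01) = 97.082236
iter 2: u=0.708075  f(a)=+5.769e-03  f'(a)=-2.488e-01  a ← 97.082236 − (+5.769e-03/-2.488e-01) = 97.105427
iter 3: u=0.707906  f(a)=+2.134e-06  f'(a)=-2.486e-01  a ← 97.105427 − (+2.134e-06/-2.486e-01) = 97.105435
iter 4: u=0.707906  f(a)=+3.126e-13  f'(a)=-2.486e-01  a ← 97.105435 − (+3.126e-13/-2.486e-01) = 97.105435
converged: |Δa| < 1e-12 after 4 iterations
sag = a·(cosh(S/(2a)) − 1) = 97.105435·(cosh(0.707906) − 1) = 25.364474
T_max/T_min = cosh(S/(2a)) = 1.261205

a=97.105 sag=25.364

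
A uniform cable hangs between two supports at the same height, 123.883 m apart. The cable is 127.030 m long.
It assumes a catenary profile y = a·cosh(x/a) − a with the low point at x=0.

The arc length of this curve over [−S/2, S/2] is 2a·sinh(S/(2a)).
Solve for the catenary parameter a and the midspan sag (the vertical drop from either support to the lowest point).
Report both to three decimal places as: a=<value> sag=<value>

seed: a₀ = √(S³/(24(L−S))) = √(123.883³/(24·3.147)) = 158.658586
iter 1: u=0.390407  f(a)=+2.407e-02  f'(a)=-4.028e-02  a ← 158.658586 − (+2.407e-02/-4.028e-02) = 159.256187
iter 2: u=0.388943  f(a)=+1.367e-04  f'(a)=-3.982e-02  a ← 159.256187 − (+1.367e-04/-3.982e-02) = 159.259619
iter 3: u=0.388934  f(a)=+4.462e-09  f'(a)=-3.982e-02  a ← 159.259619 − (+4.462e-09/-3.982e-02) = 159.259619
iter 4: u=0.388934  f(a)=+0.000e+00  f'(a)=-3.982e-02  a ← 159.259619 − (+0.000e+00/-3.982e-02) = 159.259619
converged: |Δa| < 1e-12 after 4 iterations
sag = a·(cosh(S/(2a)) − 1) = 159.259619·(cosh(0.388934) − 1) = 12.198194
T_max/T_min = cosh(S/(2a)) = 1.076593

a=159.260 sag=12.198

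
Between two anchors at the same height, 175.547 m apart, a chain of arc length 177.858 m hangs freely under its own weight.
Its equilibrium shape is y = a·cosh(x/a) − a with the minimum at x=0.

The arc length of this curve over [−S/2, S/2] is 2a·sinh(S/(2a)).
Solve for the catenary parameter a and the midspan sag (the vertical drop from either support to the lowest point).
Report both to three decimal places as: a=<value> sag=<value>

seed: a₀ = √(S³/(24(L−S))) = √(175.547³/(24·2.311)) = 312.309018
iter 1: u=0.281047  f(a)=+9.144e-03  f'(a)=-1.492e-02  a ← 312.309018 − (+9.144e-03/-1.492e-02) = 312.922035
iter 2: u=0.280496  f(a)=+2.699e-05  f'(a)=-1.483e-02  a ← 312.922035 − (+2.699e-05/-1.483e-02) = 312.923855
iter 3: u=0.280495  f(a)=+2.368e-10  f'(a)=-1.483e-02  a ← 312.923855 − (+2.368e-10/-1.483e-02) = 312.923855
iter 4: u=0.280495  f(a)=+0.000e+00  f'(a)=-1.483e-02  a ← 312.923855 − (+0.000e+00/-1.483e-02) = 312.923855
converged: |Δa| < 1e-12 after 4 iterations
sag = a·(cosh(S/(2a)) − 1) = 312.923855·(cosh(0.280495) − 1) = 12.390925
T_max/T_min = cosh(S/(2a)) = 1.039597

a=312.924 sag=12.391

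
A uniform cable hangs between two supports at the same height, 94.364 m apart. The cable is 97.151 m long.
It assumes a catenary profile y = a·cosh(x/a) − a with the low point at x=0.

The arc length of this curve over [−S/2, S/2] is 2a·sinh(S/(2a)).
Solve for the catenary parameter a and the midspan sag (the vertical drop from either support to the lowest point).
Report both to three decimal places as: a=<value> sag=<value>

a=112.575 sag=10.033

seed: a₀ = √(S³/(24(L−S))) = √(94.364³/(24·2.787)) = 112.081880
iter 1: u=0.420960  f(a)=+2.480e-02  f'(a)=-5.062e-02  a ← 112.081880 − (+2.480e-02/-5.062e-02) = 112.571787
iter 2: u=0.419128  f(a)=+1.635e-04  f'(a)=-4.995e-02  a ← 112.571787 − (+1.635e-04/-4.995e-02) = 112.575061
iter 3: u=0.419116  f(a)=+7.217e-09  f'(a)=-4.995e-02  a ← 112.575061 − (+7.217e-09/-4.995e-02) = 112.575061
iter 4: u=0.419116  f(a)=+0.000e+00  f'(a)=-4.995e-02  a ← 112.575061 − (+0.000e+00/-4.995e-02) = 112.575061
converged: |Δa| < 1e-12 after 4 iterations
sag = a·(cosh(S/(2a)) − 1) = 112.575061·(cosh(0.419116) − 1) = 10.032947
T_max/T_min = cosh(S/(2a)) = 1.089122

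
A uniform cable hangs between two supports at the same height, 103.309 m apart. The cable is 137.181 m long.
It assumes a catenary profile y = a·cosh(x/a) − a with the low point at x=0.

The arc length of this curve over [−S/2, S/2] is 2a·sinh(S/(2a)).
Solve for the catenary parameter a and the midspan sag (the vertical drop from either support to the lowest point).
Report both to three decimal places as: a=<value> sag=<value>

a=38.518 sag=40.148

seed: a₀ = √(S³/(24(L−S))) = √(103.309³/(24·33.872)) = 36.828260
iter 1: u=1.402578  f(a)=+3.492e+00  f'(a)=-2.228e+00  a ← 36.828260 − (+3.492e+00/-2.228e+00) = 38.395840
iter 2: u=1.345315  f(a)=+2.353e-01  f'(a)=-1.937e+00  a ← 38.395840 − (+2.353e-01/-1.937e+00) = 38.517357
iter 3: u=1.341071  f(a)=+1.240e-03  f'(a)=-1.916e+00  a ← 38.517357 − (+1.240e-03/-1.916e+00) = 38.518004
iter 4: u=1.341048  f(a)=+3.479e-08  f'(a)=-1.916e+00  a ← 38.518004 − (+3.479e-08/-1.916e+00) = 38.518004
iter 5: u=1.341048  f(a)=+0.000e+00  f'(a)=-1.916e+00  a ← 38.518004 − (+0.000e+00/-1.916e+00) = 38.518004
converged: |Δa| < 1e-12 after 5 iterations
sag = a·(cosh(S/(2a)) − 1) = 38.518004·(cosh(1.341048) − 1) = 40.147702
T_max/T_min = cosh(S/(2a)) = 2.042310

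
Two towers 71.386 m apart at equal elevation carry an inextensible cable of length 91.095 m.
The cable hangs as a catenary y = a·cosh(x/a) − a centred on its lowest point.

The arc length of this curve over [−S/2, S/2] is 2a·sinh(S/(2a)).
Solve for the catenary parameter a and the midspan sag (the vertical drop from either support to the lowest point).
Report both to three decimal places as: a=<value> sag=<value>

seed: a₀ = √(S³/(24(L−S))) = √(71.386³/(24·19.709)) = 27.732030
iter 1: u=1.287068  f(a)=+1.698e+00  f'(a)=-1.671e+00  a ← 27.732030 − (+1.698e+00/-1.671e+00) = 28.748255
iter 2: u=1.241571  f(a)=+9.782e-02  f'(a)=-1.484e+00  a ← 28.748255 − (+9.782e-02/-1.484e+00) = 28.814180
iter 3: u=1.238730  f(a)=+3.684e-04  f'(a)=-1.473e+00  a ← 28.814180 − (+3.684e-04/-1.473e+00) = 28.814431
iter 4: u=1.238720  f(a)=+5.267e-09  f'(a)=-1.473e+00  a ← 28.814431 − (+5.267e-09/-1.473e+00) = 28.814431
iter 5: u=1.238720  f(a)=+1.421e-14  f'(a)=-1.473e+00  a ← 28.814431 − (+1.421e-14/-1.473e+00) = 28.814431
converged: |Δa| < 1e-12 after 5 iterations
sag = a·(cosh(S/(2a)) − 1) = 28.814431·(cosh(1.238720) − 1) = 25.082194
T_max/T_min = cosh(S/(2a)) = 1.870473

a=28.814 sag=25.082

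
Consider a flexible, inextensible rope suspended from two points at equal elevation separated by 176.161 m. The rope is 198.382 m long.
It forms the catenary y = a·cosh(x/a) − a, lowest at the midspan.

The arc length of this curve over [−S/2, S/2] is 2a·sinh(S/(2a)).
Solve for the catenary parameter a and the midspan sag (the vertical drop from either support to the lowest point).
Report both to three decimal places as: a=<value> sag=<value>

a=103.108 sag=39.966

seed: a₀ = √(S³/(24(L−S))) = √(176.161³/(24·22.221)) = 101.245850
iter 1: u=0.869967  f(a)=+8.562e-01  f'(a)=-4.731e-01  a ← 101.245850 − (+8.562e-01/-4.731e-01) = 103.055682
iter 2: u=0.854688  f(a)=+2.350e-02  f'(a)=-4.474e-01  a ← 103.055682 − (+2.350e-02/-4.474e-01) = 103.108198
iter 3: u=0.854253  f(a)=+1.880e-05  f'(a)=-4.467e-01  a ← 103.108198 − (+1.880e-05/-4.467e-01) = 103.108240
iter 4: u=0.854253  f(a)=+1.205e-11  f'(a)=-4.467e-01  a ← 103.108240 − (+1.205e-11/-4.467e-01) = 103.108240
converged: |Δa| < 1e-12 after 4 iterations
sag = a·(cosh(S/(2a)) − 1) = 103.108240·(cosh(0.854253) − 1) = 39.965740
T_max/T_min = cosh(S/(2a)) = 1.387610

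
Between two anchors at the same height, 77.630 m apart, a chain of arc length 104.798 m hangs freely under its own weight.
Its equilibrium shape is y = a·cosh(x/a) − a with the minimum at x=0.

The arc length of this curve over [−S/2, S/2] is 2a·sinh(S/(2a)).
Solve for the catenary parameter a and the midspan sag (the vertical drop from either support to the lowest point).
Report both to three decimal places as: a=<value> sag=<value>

a=28.092 sag=31.362

seed: a₀ = √(S³/(24(L−S))) = √(77.630³/(24·27.168)) = 26.786127
iter 1: u=1.449071  f(a)=+2.999e+00  f'(a)=-2.488e+00  a ← 26.786127 − (+2.999e+00/-2.488e+00) = 27.991759
iter 2: u=1.386658  f(a)=+2.144e-01  f'(a)=-2.144e+00  a ← 27.991759 − (+2.144e-01/-2.144e+00) = 28.091765
iter 3: u=1.381722  f(a)=+1.282e-03  f'(a)=-2.118e+00  a ← 28.091765 − (+1.282e-03/-2.118e+00) = 28.092371
iter 4: u=1.381692  f(a)=+4.642e-08  f'(a)=-2.118e+00  a ← 28.092371 − (+4.642e-08/-2.118e+00) = 28.092371
iter 5: u=1.381692  f(a)=-1.421e-14  f'(a)=-2.118e+00  a ← 28.092371 − (-1.421e-14/-2.118e+00) = 28.092371
converged: |Δa| < 1e-12 after 5 iterations
sag = a·(cosh(S/(2a)) − 1) = 28.092371·(cosh(1.381692) − 1) = 31.362120
T_max/T_min = cosh(S/(2a)) = 2.116393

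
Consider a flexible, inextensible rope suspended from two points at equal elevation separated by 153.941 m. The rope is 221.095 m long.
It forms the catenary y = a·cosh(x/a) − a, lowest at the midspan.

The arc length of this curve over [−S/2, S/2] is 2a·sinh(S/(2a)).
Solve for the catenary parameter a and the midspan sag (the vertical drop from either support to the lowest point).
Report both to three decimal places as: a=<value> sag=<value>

a=50.422 sag=71.082

seed: a₀ = √(S³/(24(L−S))) = √(153.941³/(24·67.154)) = 47.576215
iter 1: u=1.617836  f(a)=+9.356e+00  f'(a)=-3.634e+00  a ← 47.576215 − (+9.356e+00/-3.634e+00) = 50.150628
iter 2: u=1.534786  f(a)=+8.131e-01  f'(a)=-3.028e+00  a ← 50.150628 − (+8.131e-01/-3.028e+00) = 50.419177
iter 3: u=1.526612  f(a)=+7.432e-03  f'(a)=-2.973e+00  a ← 50.419177 − (+7.432e-03/-2.973e+00) = 50.421677
iter 4: u=1.526536  f(a)=+6.335e-07  f'(a)=-2.972e+00  a ← 50.421677 − (+6.335e-07/-2.972e+00) = 50.421677
iter 5: u=1.526536  f(a)=-2.842e-14  f'(a)=-2.972e+00  a ← 50.421677 − (-2.842e-14/-2.972e+00) = 50.421677
converged: |Δa| < 1e-12 after 5 iterations
sag = a·(cosh(S/(2a)) − 1) = 50.421677·(cosh(1.526536) − 1) = 71.081802
T_max/T_min = cosh(S/(2a)) = 2.409747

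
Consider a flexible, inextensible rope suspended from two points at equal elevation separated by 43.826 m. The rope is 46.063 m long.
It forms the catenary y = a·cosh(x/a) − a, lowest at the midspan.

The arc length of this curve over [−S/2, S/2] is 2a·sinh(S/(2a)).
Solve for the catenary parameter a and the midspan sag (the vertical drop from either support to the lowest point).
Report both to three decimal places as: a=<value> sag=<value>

a=39.896 sag=6.171

seed: a₀ = √(S³/(24(L−S))) = √(43.826³/(24·2.237)) = 39.596713
iter 1: u=0.553405  f(a)=+3.451e-02  f'(a)=-1.165e-01  a ← 39.596713 − (+3.451e-02/-1.165e-01) = 39.892931
iter 2: u=0.549295  f(a)=+3.910e-04  f'(a)=-1.139e-01  a ← 39.892931 − (+3.910e-04/-1.139e-01) = 39.896365
iter 3: u=0.549248  f(a)=+5.150e-08  f'(a)=-1.138e-01  a ← 39.896365 − (+5.150e-08/-1.138e-01) = 39.896365
iter 4: u=0.549248  f(a)=+0.000e+00  f'(a)=-1.138e-01  a ← 39.896365 − (+0.000e+00/-1.138e-01) = 39.896365
converged: |Δa| < 1e-12 after 4 iterations
sag = a·(cosh(S/(2a)) − 1) = 39.896365·(cosh(0.549248) − 1) = 6.170651
T_max/T_min = cosh(S/(2a)) = 1.154667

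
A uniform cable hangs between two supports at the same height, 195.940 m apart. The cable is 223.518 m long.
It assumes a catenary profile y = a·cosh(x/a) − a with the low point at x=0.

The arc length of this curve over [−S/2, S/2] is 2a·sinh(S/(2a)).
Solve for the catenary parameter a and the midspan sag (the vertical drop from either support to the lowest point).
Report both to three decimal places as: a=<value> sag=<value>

a=108.791 sag=47.175

seed: a₀ = √(S³/(24(L−S))) = √(195.940³/(24·27.578)) = 106.609928
iter 1: u=0.918958  f(a)=+1.188e+00  f'(a)=-5.624e-01  a ← 106.609928 − (+1.188e+00/-5.624e-01) = 108.722598
iter 2: u=0.901101  f(a)=+3.624e-02  f'(a)=-5.286e-01  a ← 108.722598 − (+3.624e-02/-5.286e-01) = 108.791157
iter 3: u=0.900533  f(a)=+3.606e-05  f'(a)=-5.275e-01  a ← 108.791157 − (+3.606e-05/-5.275e-01) = 108.791225
iter 4: u=0.900532  f(a)=+3.575e-11  f'(a)=-5.275e-01  a ← 108.791225 − (+3.575e-11/-5.275e-01) = 108.791225
converged: |Δa| < 1e-12 after 4 iterations
sag = a·(cosh(S/(2a)) − 1) = 108.791225·(cosh(0.900532) − 1) = 47.175453
T_max/T_min = cosh(S/(2a)) = 1.433633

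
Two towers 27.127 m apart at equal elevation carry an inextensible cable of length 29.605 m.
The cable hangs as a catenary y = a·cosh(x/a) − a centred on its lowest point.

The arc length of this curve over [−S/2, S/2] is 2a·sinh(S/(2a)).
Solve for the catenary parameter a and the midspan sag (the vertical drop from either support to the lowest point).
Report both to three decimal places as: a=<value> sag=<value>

a=18.567 sag=5.179

seed: a₀ = √(S³/(24(L−S))) = √(27.127³/(24·2.478)) = 18.320882
iter 1: u=0.740330  f(a)=+6.880e-02  f'(a)=-2.856e-01  a ← 18.320882 − (+6.880e-02/-2.856e-01) = 18.561757
iter 2: u=0.730723  f(a)=+1.380e-03  f'(a)=-2.743e-01  a ← 18.561757 − (+1.380e-03/-2.743e-01) = 18.566790
iter 3: u=0.730525  f(a)=+5.809e-07  f'(a)=-2.740e-01  a ← 18.566790 − (+5.809e-07/-2.740e-01) = 18.566792
iter 4: u=0.730525  f(a)=+1.101e-13  f'(a)=-2.740e-01  a ← 18.566792 − (+1.101e-13/-2.740e-01) = 18.566792
converged: |Δa| < 1e-12 after 4 iterations
sag = a·(cosh(S/(2a)) − 1) = 18.566792·(cosh(0.730525) − 1) = 5.178519
T_max/T_min = cosh(S/(2a)) = 1.278913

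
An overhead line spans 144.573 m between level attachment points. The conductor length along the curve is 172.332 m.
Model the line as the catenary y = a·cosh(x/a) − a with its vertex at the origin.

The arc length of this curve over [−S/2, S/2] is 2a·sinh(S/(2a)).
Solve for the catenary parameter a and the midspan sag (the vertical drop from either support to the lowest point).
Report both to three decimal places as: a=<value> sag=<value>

a=69.207 sag=41.311

seed: a₀ = √(S³/(24(L−S))) = √(144.573³/(24·27.759)) = 67.347776
iter 1: u=1.073332  f(a)=+1.644e+00  f'(a)=-9.233e-01  a ← 67.347776 − (+1.644e+00/-9.233e-01) = 69.127836
iter 2: u=1.045693  f(a)=+6.742e-02  f'(a)=-8.490e-01  a ← 69.127836 − (+6.742e-02/-8.490e-01) = 69.207244
iter 3: u=1.044493  f(a)=+1.242e-04  f'(a)=-8.458e-01  a ← 69.207244 − (+1.242e-04/-8.458e-01) = 69.207391
iter 4: u=1.044491  f(a)=+4.230e-10  f'(a)=-8.458e-01  a ← 69.207391 − (+4.230e-10/-8.458e-01) = 69.207391
iter 5: u=1.044491  f(a)=-2.842e-14  f'(a)=-8.458e-01  a ← 69.207391 − (-2.842e-14/-8.458e-01) = 69.207391
converged: |Δa| < 1e-12 after 5 iterations
sag = a·(cosh(S/(2a)) − 1) = 69.207391·(cosh(1.044491) − 1) = 41.310673
T_max/T_min = cosh(S/(2a)) = 1.596911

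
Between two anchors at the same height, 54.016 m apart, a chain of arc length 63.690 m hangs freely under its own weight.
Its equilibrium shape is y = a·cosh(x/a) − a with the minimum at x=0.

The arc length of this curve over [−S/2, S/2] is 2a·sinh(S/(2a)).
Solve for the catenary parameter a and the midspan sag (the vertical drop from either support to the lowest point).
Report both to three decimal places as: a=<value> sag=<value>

seed: a₀ = √(S³/(24(L−S))) = √(54.016³/(24·9.674)) = 26.054034
iter 1: u=1.036615  f(a)=+5.333e-01  f'(a)=-8.255e-01  a ← 26.054034 − (+5.333e-01/-8.255e-01) = 26.700002
iter 2: u=1.011536  f(a)=+2.048e-02  f'(a)=-7.632e-01  a ← 26.700002 − (+2.048e-02/-7.632e-01) = 26.726830
iter 3: u=1.010520  f(a)=+3.286e-05  f'(a)=-7.608e-01  a ← 26.726830 − (+3.286e-05/-7.608e-01) = 26.726874
iter 4: u=1.010518  f(a)=+8.494e-11  f'(a)=-7.608e-01  a ← 26.726874 − (+8.494e-11/-7.608e-01) = 26.726874
iter 5: u=1.010518  f(a)=-7.105e-15  f'(a)=-7.608e-01  a ← 26.726874 − (-7.105e-15/-7.608e-01) = 26.726874
converged: |Δa| < 1e-12 after 5 iterations
sag = a·(cosh(S/(2a)) − 1) = 26.726874·(cosh(1.010518) − 1) = 14.847515
T_max/T_min = cosh(S/(2a)) = 1.555528

a=26.727 sag=14.848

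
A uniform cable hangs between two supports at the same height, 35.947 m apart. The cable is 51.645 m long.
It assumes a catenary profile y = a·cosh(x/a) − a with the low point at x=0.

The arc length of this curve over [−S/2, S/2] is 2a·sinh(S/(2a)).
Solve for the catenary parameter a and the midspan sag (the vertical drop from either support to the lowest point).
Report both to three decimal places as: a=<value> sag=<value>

a=11.768 sag=16.609

seed: a₀ = √(S³/(24(L−S))) = √(35.947³/(24·15.698)) = 11.103661
iter 1: u=1.618700  f(a)=+2.190e+00  f'(a)=-3.641e+00  a ← 11.103661 − (+2.190e+00/-3.641e+00) = 11.705021
iter 2: u=1.535538  f(a)=+1.905e-01  f'(a)=-3.033e+00  a ← 11.705021 − (+1.905e-01/-3.033e+00) = 11.767821
iter 3: u=1.527343  f(a)=+1.745e-03  f'(a)=-2.978e+00  a ← 11.767821 − (+1.745e-03/-2.978e+00) = 11.768407
iter 4: u=1.527267  f(a)=+1.493e-07  f'(a)=-2.977e+00  a ← 11.768407 − (+1.493e-07/-2.977e+00) = 11.768407
iter 5: u=1.527267  f(a)=+7.105e-15  f'(a)=-2.977e+00  a ← 11.768407 − (+7.105e-15/-2.977e+00) = 11.768407
converged: |Δa| < 1e-12 after 5 iterations
sag = a·(cosh(S/(2a)) − 1) = 11.768407·(cosh(1.527267) − 1) = 16.609347
T_max/T_min = cosh(S/(2a)) = 2.411350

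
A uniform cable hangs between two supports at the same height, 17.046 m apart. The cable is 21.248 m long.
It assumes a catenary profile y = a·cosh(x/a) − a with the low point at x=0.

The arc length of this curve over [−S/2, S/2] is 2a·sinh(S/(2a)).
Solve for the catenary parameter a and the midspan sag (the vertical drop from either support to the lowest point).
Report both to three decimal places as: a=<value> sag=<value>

seed: a₀ = √(S³/(24(L−S))) = √(17.046³/(24·4.202)) = 7.008097
iter 1: u=1.216165  f(a)=+3.219e-01  f'(a)=-1.386e+00  a ← 7.008097 − (+3.219e-01/-1.386e+00) = 7.240333
iter 2: u=1.177156  f(a)=+1.669e-02  f'(a)=-1.246e+00  a ← 7.240333 − (+1.669e-02/-1.246e+00) = 7.253733
iter 3: u=1.174981  f(a)=+5.033e-05  f'(a)=-1.238e+00  a ← 7.253733 − (+5.033e-05/-1.238e+00) = 7.253774
iter 4: u=1.174975  f(a)=+4.606e-10  f'(a)=-1.238e+00  a ← 7.253774 − (+4.606e-10/-1.238e+00) = 7.253774
iter 5: u=1.174975  f(a)=-7.105e-15  f'(a)=-1.238e+00  a ← 7.253774 − (-7.105e-15/-1.238e+00) = 7.253774
converged: |Δa| < 1e-12 after 5 iterations
sag = a·(cosh(S/(2a)) − 1) = 7.253774·(cosh(1.174975) − 1) = 5.610386
T_max/T_min = cosh(S/(2a)) = 1.773444

a=7.254 sag=5.610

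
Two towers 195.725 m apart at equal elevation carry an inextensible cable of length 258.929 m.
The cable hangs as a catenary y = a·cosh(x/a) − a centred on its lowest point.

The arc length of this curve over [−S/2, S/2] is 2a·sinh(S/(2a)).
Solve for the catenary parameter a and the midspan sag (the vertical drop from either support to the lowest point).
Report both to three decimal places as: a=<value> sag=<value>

a=73.486 sag=75.381

seed: a₀ = √(S³/(24(L−S))) = √(195.725³/(24·63.204)) = 70.305864
iter 1: u=1.391954  f(a)=+6.413e+00  f'(a)=-2.171e+00  a ← 70.305864 − (+6.413e+00/-2.171e+00) = 73.259450
iter 2: u=1.335834  f(a)=+4.263e-01  f'(a)=-1.891e+00  a ← 73.259450 − (+4.263e-01/-1.891e+00) = 73.484825
iter 3: u=1.331738  f(a)=+2.180e-03  f'(a)=-1.872e+00  a ← 73.484825 − (+2.180e-03/-1.872e+00) = 73.485989
iter 4: u=1.331716  f(a)=+5.765e-08  f'(a)=-1.872e+00  a ← 73.485989 − (+5.765e-08/-1.872e+00) = 73.485989
iter 5: u=1.331716  f(a)=-5.684e-14  f'(a)=-1.872e+00  a ← 73.485989 − (-5.684e-14/-1.872e+00) = 73.485989
converged: |Δa| < 1e-12 after 5 iterations
sag = a·(cosh(S/(2a)) − 1) = 73.485989·(cosh(1.331716) − 1) = 75.380553
T_max/T_min = cosh(S/(2a)) = 2.025781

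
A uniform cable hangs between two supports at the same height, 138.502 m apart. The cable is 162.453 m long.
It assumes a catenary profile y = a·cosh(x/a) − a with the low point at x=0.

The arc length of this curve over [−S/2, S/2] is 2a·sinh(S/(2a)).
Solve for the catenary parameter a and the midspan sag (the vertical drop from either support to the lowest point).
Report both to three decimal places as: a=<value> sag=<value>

seed: a₀ = √(S³/(24(L−S))) = √(138.502³/(24·23.951)) = 67.985551
iter 1: u=1.018614  f(a)=+1.274e+00  f'(a)=-7.805e-01  a ← 67.985551 − (+1.274e+00/-7.805e-01) = 69.617525
iter 2: u=0.994735  f(a)=+4.730e-02  f'(a)=-7.235e-01  a ← 69.617525 − (+4.730e-02/-7.235e-01) = 69.682911
iter 3: u=0.993802  f(a)=+7.083e-05  f'(a)=-7.213e-01  a ← 69.682911 − (+7.083e-05/-7.213e-01) = 69.683009
iter 4: u=0.993800  f(a)=+1.593e-10  f'(a)=-7.213e-01  a ← 69.683009 − (+1.593e-10/-7.213e-01) = 69.683009
iter 5: u=0.993800  f(a)=+0.000e+00  f'(a)=-7.213e-01  a ← 69.683009 − (+0.000e+00/-7.213e-01) = 69.683009
converged: |Δa| < 1e-12 after 5 iterations
sag = a·(cosh(S/(2a)) − 1) = 69.683009·(cosh(0.993800) − 1) = 37.337858
T_max/T_min = cosh(S/(2a)) = 1.535824

a=69.683 sag=37.338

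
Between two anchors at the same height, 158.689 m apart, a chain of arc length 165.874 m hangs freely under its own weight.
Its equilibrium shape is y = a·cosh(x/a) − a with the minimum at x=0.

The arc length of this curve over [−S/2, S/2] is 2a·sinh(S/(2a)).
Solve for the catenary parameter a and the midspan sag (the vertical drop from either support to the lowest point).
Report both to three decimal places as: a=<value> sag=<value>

seed: a₀ = √(S³/(24(L−S))) = √(158.689³/(24·7.185)) = 152.230344
iter 1: u=0.521213  f(a)=+9.823e-02  f'(a)=-9.699e-02  a ← 152.230344 − (+9.823e-02/-9.699e-02) = 153.243159
iter 2: u=0.517769  f(a)=+9.889e-04  f'(a)=-9.504e-02  a ← 153.243159 − (+9.889e-04/-9.504e-02) = 153.253564
iter 3: u=0.517733  f(a)=+1.025e-07  f'(a)=-9.502e-02  a ← 153.253564 − (+1.025e-07/-9.502e-02) = 153.253566
iter 4: u=0.517733  f(a)=+2.842e-14  f'(a)=-9.502e-02  a ← 153.253566 − (+2.842e-14/-9.502e-02) = 153.253566
converged: |Δa| < 1e-12 after 4 iterations
sag = a·(cosh(S/(2a)) − 1) = 153.253566·(cosh(0.517733) − 1) = 21.002572
T_max/T_min = cosh(S/(2a)) = 1.137045

a=153.254 sag=21.003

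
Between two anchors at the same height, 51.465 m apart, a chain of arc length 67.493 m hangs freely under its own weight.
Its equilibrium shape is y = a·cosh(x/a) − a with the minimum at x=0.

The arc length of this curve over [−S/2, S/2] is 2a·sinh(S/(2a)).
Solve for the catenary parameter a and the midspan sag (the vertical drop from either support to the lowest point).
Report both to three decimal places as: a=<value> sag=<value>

seed: a₀ = √(S³/(24(L−S))) = √(51.465³/(24·16.028)) = 18.824467
iter 1: u=1.366971  f(a)=+1.566e+00  f'(a)=-2.043e+00  a ← 18.824467 − (+1.566e+00/-2.043e+00) = 19.590901
iter 2: u=1.313492  f(a)=+1.007e-01  f'(a)=-1.788e+00  a ← 19.590901 − (+1.007e-01/-1.788e+00) = 19.647228
iter 3: u=1.309727  f(a)=+4.799e-04  f'(a)=-1.771e+00  a ← 19.647228 − (+4.799e-04/-1.771e+00) = 19.647499
iter 4: u=1.309709  f(a)=+1.101e-08  f'(a)=-1.771e+00  a ← 19.647499 − (+1.101e-08/-1.771e+00) = 19.647499
iter 5: u=1.309709  f(a)=+1.421e-14  f'(a)=-1.771e+00  a ← 19.647499 − (+1.421e-14/-1.771e+00) = 19.647499
converged: |Δa| < 1e-12 after 5 iterations
sag = a·(cosh(S/(2a)) − 1) = 19.647499·(cosh(1.309709) − 1) = 19.401835
T_max/T_min = cosh(S/(2a)) = 1.987496

a=19.647 sag=19.402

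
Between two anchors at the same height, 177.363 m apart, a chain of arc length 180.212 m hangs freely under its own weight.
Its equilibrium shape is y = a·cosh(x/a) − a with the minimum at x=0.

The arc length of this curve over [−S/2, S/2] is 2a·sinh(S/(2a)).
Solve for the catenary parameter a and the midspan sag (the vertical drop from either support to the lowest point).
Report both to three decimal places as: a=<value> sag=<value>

a=286.341 sag=13.843

seed: a₀ = √(S³/(24(L−S))) = √(177.363³/(24·2.849)) = 285.655568
iter 1: u=0.310449  f(a)=+1.376e-02  f'(a)=-2.014e-02  a ← 285.655568 − (+1.376e-02/-2.014e-02) = 286.338819
iter 2: u=0.309708  f(a)=+4.953e-05  f'(a)=-2.000e-02  a ← 286.338819 − (+4.953e-05/-2.000e-02) = 286.341296
iter 3: u=0.309706  f(a)=+6.467e-10  f'(a)=-1.999e-02  a ← 286.341296 − (+6.467e-10/-1.999e-02) = 286.341296
iter 4: u=0.309706  f(a)=+2.842e-14  f'(a)=-1.999e-02  a ← 286.341296 − (+2.842e-14/-1.999e-02) = 286.341296
converged: |Δa| < 1e-12 after 4 iterations
sag = a·(cosh(S/(2a)) − 1) = 286.341296·(cosh(0.309706) − 1) = 13.842696
T_max/T_min = cosh(S/(2a)) = 1.048343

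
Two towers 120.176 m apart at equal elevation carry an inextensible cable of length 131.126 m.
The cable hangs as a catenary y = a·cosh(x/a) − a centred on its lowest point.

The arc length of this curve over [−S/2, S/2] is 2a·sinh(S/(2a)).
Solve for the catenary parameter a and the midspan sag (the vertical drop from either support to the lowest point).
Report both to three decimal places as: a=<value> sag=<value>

a=82.355 sag=22.911

seed: a₀ = √(S³/(24(L−S))) = √(120.176³/(24·10.950)) = 81.266945
iter 1: u=0.739390  f(a)=+3.032e-01  f'(a)=-2.845e-01  a ← 81.266945 − (+3.032e-01/-2.845e-01) = 82.332806
iter 2: u=0.729818  f(a)=+6.069e-03  f'(a)=-2.732e-01  a ← 82.332806 − (+6.069e-03/-2.732e-01) = 82.355019
iter 3: u=0.729622  f(a)=+2.541e-06  f'(a)=-2.730e-01  a ← 82.355019 − (+2.541e-06/-2.730e-01) = 82.355028
iter 4: u=0.729622  f(a)=+4.832e-13  f'(a)=-2.730e-01  a ← 82.355028 − (+4.832e-13/-2.730e-01) = 82.355028
converged: |Δa| < 1e-12 after 4 iterations
sag = a·(cosh(S/(2a)) − 1) = 82.355028·(cosh(0.729622) − 1) = 22.910624
T_max/T_min = cosh(S/(2a)) = 1.278193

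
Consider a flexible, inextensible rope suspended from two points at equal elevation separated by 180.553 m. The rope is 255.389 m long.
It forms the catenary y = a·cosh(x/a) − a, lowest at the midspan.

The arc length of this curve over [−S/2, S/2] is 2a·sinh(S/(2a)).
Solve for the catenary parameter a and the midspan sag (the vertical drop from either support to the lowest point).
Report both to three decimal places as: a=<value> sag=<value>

a=60.512 sag=80.795

seed: a₀ = √(S³/(24(L−S))) = √(180.553³/(24·74.836)) = 57.246134
iter 1: u=1.576989  f(a)=+9.876e+00  f'(a)=-3.325e+00  a ← 57.246134 − (+9.876e+00/-3.325e+00) = 60.216131
iter 2: u=1.499208  f(a)=+8.206e-01  f'(a)=-2.794e+00  a ← 60.216131 − (+8.206e-01/-2.794e+00) = 60.509879
iter 3: u=1.491930  f(a)=+6.800e-03  f'(a)=-2.747e+00  a ← 60.509879 − (+6.800e-03/-2.747e+00) = 60.512354
iter 4: u=1.491869  f(a)=+4.756e-07  f'(a)=-2.747e+00  a ← 60.512354 − (+4.756e-07/-2.747e+00) = 60.512354
iter 5: u=1.491869  f(a)=+5.684e-14  f'(a)=-2.747e+00  a ← 60.512354 − (+5.684e-14/-2.747e+00) = 60.512354
converged: |Δa| < 1e-12 after 5 iterations
sag = a·(cosh(S/(2a)) − 1) = 60.512354·(cosh(1.491869) − 1) = 80.794512
T_max/T_min = cosh(S/(2a)) = 2.335174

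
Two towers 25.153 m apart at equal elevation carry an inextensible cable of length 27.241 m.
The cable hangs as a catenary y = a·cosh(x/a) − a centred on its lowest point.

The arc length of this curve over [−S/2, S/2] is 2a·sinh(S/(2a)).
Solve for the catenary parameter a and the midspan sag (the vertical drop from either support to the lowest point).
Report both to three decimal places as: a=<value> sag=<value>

seed: a₀ = √(S³/(24(L−S))) = √(25.153³/(24·2.088)) = 17.820251
iter 1: u=0.705742  f(a)=+5.262e-02  f'(a)=-2.462e-01  a ← 17.820251 − (+5.262e-02/-2.462e-01) = 18.033960
iter 2: u=0.697379  f(a)=+9.615e-04  f'(a)=-2.373e-01  a ← 18.033960 − (+9.615e-04/-2.373e-01) = 18.038012
iter 3: u=0.697222  f(a)=+3.343e-07  f'(a)=-2.371e-01  a ← 18.038012 − (+3.343e-07/-2.371e-01) = 18.038013
iter 4: u=0.697222  f(a)=+3.908e-14  f'(a)=-2.371e-01  a ← 18.038013 − (+3.908e-14/-2.371e-01) = 18.038013
converged: |Δa| < 1e-12 after 4 iterations
sag = a·(cosh(S/(2a)) − 1) = 18.038013·(cosh(0.697222) − 1) = 4.564817
T_max/T_min = cosh(S/(2a)) = 1.253067

a=18.038 sag=4.565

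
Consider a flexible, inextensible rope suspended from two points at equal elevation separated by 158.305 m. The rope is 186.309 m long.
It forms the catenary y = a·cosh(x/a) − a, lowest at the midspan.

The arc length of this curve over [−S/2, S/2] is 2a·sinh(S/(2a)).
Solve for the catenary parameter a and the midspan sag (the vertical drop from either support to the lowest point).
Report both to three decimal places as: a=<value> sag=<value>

a=78.790 sag=43.217

seed: a₀ = √(S³/(24(L−S))) = √(158.305³/(24·28.004)) = 76.829197
iter 1: u=1.030240  f(a)=+1.524e+00  f'(a)=-8.094e-01  a ← 76.829197 − (+1.524e+00/-8.094e-01) = 78.712512
iter 2: u=1.005590  f(a)=+5.785e-02  f'(a)=-7.490e-01  a ← 78.712512 − (+5.785e-02/-7.490e-01) = 78.789747
iter 3: u=1.004604  f(a)=+9.059e-05  f'(a)=-7.466e-01  a ← 78.789747 − (+9.059e-05/-7.466e-01) = 78.789868
iter 4: u=1.004603  f(a)=+2.230e-10  f'(a)=-7.466e-01  a ← 78.789868 − (+2.230e-10/-7.466e-01) = 78.789868
iter 5: u=1.004603  f(a)=+0.000e+00  f'(a)=-7.466e-01  a ← 78.789868 − (+0.000e+00/-7.466e-01) = 78.789868
converged: |Δa| < 1e-12 after 5 iterations
sag = a·(cosh(S/(2a)) − 1) = 78.789868·(cosh(1.004603) − 1) = 43.216706
T_max/T_min = cosh(S/(2a)) = 1.548506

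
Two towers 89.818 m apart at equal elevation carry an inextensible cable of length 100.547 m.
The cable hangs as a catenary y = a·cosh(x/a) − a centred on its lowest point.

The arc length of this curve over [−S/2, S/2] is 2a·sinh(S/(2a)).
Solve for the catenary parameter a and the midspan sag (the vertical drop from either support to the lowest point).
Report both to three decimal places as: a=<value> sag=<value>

seed: a₀ = √(S³/(24(L−S))) = √(89.818³/(24·10.729)) = 53.046878
iter 1: u=0.846591  f(a)=+3.911e-01  f'(a)=-4.343e-01  a ← 53.046878 − (+3.911e-01/-4.343e-01) = 53.947524
iter 2: u=0.832457  f(a)=+1.018e-02  f'(a)=-4.119e-01  a ← 53.947524 − (+1.018e-02/-4.119e-01) = 53.972245
iter 3: u=0.832076  f(a)=+7.312e-06  f'(a)=-4.113e-01  a ← 53.972245 − (+7.312e-06/-4.113e-01) = 53.972263
iter 4: u=0.832076  f(a)=+3.752e-12  f'(a)=-4.113e-01  a ← 53.972263 − (+3.752e-12/-4.113e-01) = 53.972263
converged: |Δa| < 1e-12 after 4 iterations
sag = a·(cosh(S/(2a)) − 1) = 53.972263·(cosh(0.832076) − 1) = 19.787007
T_max/T_min = cosh(S/(2a)) = 1.366614

a=53.972 sag=19.787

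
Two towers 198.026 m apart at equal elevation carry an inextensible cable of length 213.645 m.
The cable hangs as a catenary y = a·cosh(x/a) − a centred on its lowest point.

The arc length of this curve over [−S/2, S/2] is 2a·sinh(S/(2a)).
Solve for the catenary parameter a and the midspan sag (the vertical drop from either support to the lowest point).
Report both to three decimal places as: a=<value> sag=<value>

seed: a₀ = √(S³/(24(L−S))) = √(198.026³/(24·15.619)) = 143.929922
iter 1: u=0.687925  f(a)=+3.738e-01  f'(a)=-2.275e-01  a ← 143.929922 − (+3.738e-01/-2.275e-01) = 145.572991
iter 2: u=0.680161  f(a)=+6.497e-03  f'(a)=-2.196e-01  a ← 145.572991 − (+6.497e-03/-2.196e-01) = 145.602571
iter 3: u=0.680022  f(a)=+2.040e-06  f'(a)=-2.195e-01  a ← 145.602571 − (+2.040e-06/-2.195e-01) = 145.602580
iter 4: u=0.680022  f(a)=+1.990e-13  f'(a)=-2.195e-01  a ← 145.602580 − (+1.990e-13/-2.195e-01) = 145.602580
converged: |Δa| < 1e-12 after 4 iterations
sag = a·(cosh(S/(2a)) − 1) = 145.602580·(cosh(0.680022) − 1) = 34.983017
T_max/T_min = cosh(S/(2a)) = 1.240264

a=145.603 sag=34.983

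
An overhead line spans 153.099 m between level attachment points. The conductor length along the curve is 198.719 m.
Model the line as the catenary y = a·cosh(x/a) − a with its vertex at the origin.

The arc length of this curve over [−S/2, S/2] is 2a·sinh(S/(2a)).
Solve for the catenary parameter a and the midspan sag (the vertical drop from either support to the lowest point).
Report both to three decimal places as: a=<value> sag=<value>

seed: a₀ = √(S³/(24(L−S))) = √(153.099³/(24·45.620)) = 57.249971
iter 1: u=1.337110  f(a)=+4.256e+00  f'(a)=-1.897e+00  a ← 57.249971 − (+4.256e+00/-1.897e+00) = 59.493025
iter 2: u=1.286697  f(a)=+2.629e-01  f'(a)=-1.670e+00  a ← 59.493025 − (+2.629e-01/-1.670e+00) = 59.650496
iter 3: u=1.283300  f(a)=+1.149e-03  f'(a)=-1.655e+00  a ← 59.650496 − (+1.149e-03/-1.655e+00) = 59.651190
iter 4: u=1.283285  f(a)=+2.218e-08  f'(a)=-1.655e+00  a ← 59.651190 − (+2.218e-08/-1.655e+00) = 59.651190
iter 5: u=1.283285  f(a)=+0.000e+00  f'(a)=-1.655e+00  a ← 59.651190 − (+0.000e+00/-1.655e+00) = 59.651190
converged: |Δa| < 1e-12 after 5 iterations
sag = a·(cosh(S/(2a)) − 1) = 59.651190·(cosh(1.283285) − 1) = 56.239166
T_max/T_min = cosh(S/(2a)) = 1.942800

a=59.651 sag=56.239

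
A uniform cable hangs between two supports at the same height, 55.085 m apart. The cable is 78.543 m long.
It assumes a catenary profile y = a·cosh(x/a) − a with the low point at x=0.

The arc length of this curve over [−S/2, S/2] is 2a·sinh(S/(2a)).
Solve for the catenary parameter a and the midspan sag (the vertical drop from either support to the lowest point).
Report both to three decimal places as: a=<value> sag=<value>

a=18.238 sag=25.062

seed: a₀ = √(S³/(24(L−S))) = √(55.085³/(24·23.458)) = 17.230541
iter 1: u=1.598470  f(a)=+3.186e+00  f'(a)=-3.485e+00  a ← 17.230541 − (+3.186e+00/-3.485e+00) = 18.144660
iter 2: u=1.517940  f(a)=+2.711e-01  f'(a)=-2.915e+00  a ← 18.144660 − (+2.711e-01/-2.915e+00) = 18.237654
iter 3: u=1.510200  f(a)=+2.366e-03  f'(a)=-2.864e+00  a ← 18.237654 − (+2.366e-03/-2.864e+00) = 18.238480
iter 4: u=1.510131  f(a)=+1.837e-07  f'(a)=-2.864e+00  a ← 18.238480 − (+1.837e-07/-2.864e+00) = 18.238480
iter 5: u=1.510131  f(a)=+0.000e+00  f'(a)=-2.864e+00  a ← 18.238480 − (+0.000e+00/-2.864e+00) = 18.238480
converged: |Δa| < 1e-12 after 5 iterations
sag = a·(cosh(S/(2a)) − 1) = 18.238480·(cosh(1.510131) − 1) = 25.061553
T_max/T_min = cosh(S/(2a)) = 2.374103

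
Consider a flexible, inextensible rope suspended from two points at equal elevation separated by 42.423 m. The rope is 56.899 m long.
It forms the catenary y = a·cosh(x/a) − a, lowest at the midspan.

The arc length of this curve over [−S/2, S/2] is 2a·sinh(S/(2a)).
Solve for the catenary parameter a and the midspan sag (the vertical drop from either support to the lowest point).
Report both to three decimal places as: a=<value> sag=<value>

a=15.530 sag=16.882

seed: a₀ = √(S³/(24(L−S))) = √(42.423³/(24·14.476)) = 14.824230
iter 1: u=1.430867  f(a)=+1.556e+00  f'(a)=-2.383e+00  a ← 14.824230 − (+1.556e+00/-2.383e+00) = 15.477215
iter 2: u=1.370498  f(a)=+1.087e-01  f'(a)=-2.061e+00  a ← 15.477215 − (+1.087e-01/-2.061e+00) = 15.529976
iter 3: u=1.365842  f(a)=+6.190e-04  f'(a)=-2.037e+00  a ← 15.529976 − (+6.190e-04/-2.037e+00) = 15.530280
iter 4: u=1.365816  f(a)=+2.031e-08  f'(a)=-2.037e+00  a ← 15.530280 − (+2.031e-08/-2.037e+00) = 15.530280
iter 5: u=1.365816  f(a)=+7.105e-15  f'(a)=-2.037e+00  a ← 15.530280 − (+7.105e-15/-2.037e+00) = 15.530280
converged: |Δa| < 1e-12 after 5 iterations
sag = a·(cosh(S/(2a)) − 1) = 15.530280·(cosh(1.365816) − 1) = 16.882120
T_max/T_min = cosh(S/(2a)) = 2.087045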